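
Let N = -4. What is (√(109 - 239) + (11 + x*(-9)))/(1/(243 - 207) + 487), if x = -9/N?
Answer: -333/17533 + 36*I*√130/17533 ≈ -0.018993 + 0.023411*I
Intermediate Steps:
x = 9/4 (x = -9/(-4) = -9*(-¼) = 9/4 ≈ 2.2500)
(√(109 - 239) + (11 + x*(-9)))/(1/(243 - 207) + 487) = (√(109 - 239) + (11 + (9/4)*(-9)))/(1/(243 - 207) + 487) = (√(-130) + (11 - 81/4))/(1/36 + 487) = (I*√130 - 37/4)/(1/36 + 487) = (-37/4 + I*√130)/(17533/36) = (-37/4 + I*√130)*(36/17533) = -333/17533 + 36*I*√130/17533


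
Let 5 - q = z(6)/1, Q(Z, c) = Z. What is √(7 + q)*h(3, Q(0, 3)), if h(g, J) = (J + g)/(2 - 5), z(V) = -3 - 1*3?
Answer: -3*√2 ≈ -4.2426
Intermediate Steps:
z(V) = -6 (z(V) = -3 - 3 = -6)
q = 11 (q = 5 - (-6)/1 = 5 - (-6) = 5 - 1*(-6) = 5 + 6 = 11)
h(g, J) = -J/3 - g/3 (h(g, J) = (J + g)/(-3) = (J + g)*(-⅓) = -J/3 - g/3)
√(7 + q)*h(3, Q(0, 3)) = √(7 + 11)*(-⅓*0 - ⅓*3) = √18*(0 - 1) = (3*√2)*(-1) = -3*√2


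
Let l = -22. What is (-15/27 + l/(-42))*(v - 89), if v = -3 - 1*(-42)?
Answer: 100/63 ≈ 1.5873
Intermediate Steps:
v = 39 (v = -3 + 42 = 39)
(-15/27 + l/(-42))*(v - 89) = (-15/27 - 22/(-42))*(39 - 89) = (-15*1/27 - 22*(-1/42))*(-50) = (-5/9 + 11/21)*(-50) = -2/63*(-50) = 100/63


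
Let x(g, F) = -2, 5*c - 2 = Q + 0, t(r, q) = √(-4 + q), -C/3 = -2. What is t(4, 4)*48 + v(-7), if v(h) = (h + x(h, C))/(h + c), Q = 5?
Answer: 45/28 ≈ 1.6071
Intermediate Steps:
C = 6 (C = -3*(-2) = 6)
c = 7/5 (c = ⅖ + (5 + 0)/5 = ⅖ + (⅕)*5 = ⅖ + 1 = 7/5 ≈ 1.4000)
v(h) = (-2 + h)/(7/5 + h) (v(h) = (h - 2)/(h + 7/5) = (-2 + h)/(7/5 + h))
t(4, 4)*48 + v(-7) = √(-4 + 4)*48 + 5*(-2 - 7)/(7 + 5*(-7)) = √0*48 + 5*(-9)/(7 - 35) = 0*48 + 5*(-9)/(-28) = 0 + 5*(-1/28)*(-9) = 0 + 45/28 = 45/28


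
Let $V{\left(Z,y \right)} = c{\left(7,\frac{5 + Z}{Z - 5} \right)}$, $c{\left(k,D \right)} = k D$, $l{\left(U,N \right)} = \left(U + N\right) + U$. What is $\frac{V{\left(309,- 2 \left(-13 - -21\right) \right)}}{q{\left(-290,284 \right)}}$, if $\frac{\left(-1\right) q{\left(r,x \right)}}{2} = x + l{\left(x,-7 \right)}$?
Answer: $- \frac{1099}{256880} \approx -0.0042783$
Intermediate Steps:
$l{\left(U,N \right)} = N + 2 U$ ($l{\left(U,N \right)} = \left(N + U\right) + U = N + 2 U$)
$q{\left(r,x \right)} = 14 - 6 x$ ($q{\left(r,x \right)} = - 2 \left(x + \left(-7 + 2 x\right)\right) = - 2 \left(-7 + 3 x\right) = 14 - 6 x$)
$c{\left(k,D \right)} = D k$
$V{\left(Z,y \right)} = \frac{7 \left(5 + Z\right)}{-5 + Z}$ ($V{\left(Z,y \right)} = \frac{5 + Z}{Z - 5} \cdot 7 = \frac{5 + Z}{-5 + Z} 7 = \frac{7 \left(5 + Z\right)}{-5 + Z}$)
$\frac{V{\left(309,- 2 \left(-13 - -21\right) \right)}}{q{\left(-290,284 \right)}} = \frac{7 \frac{1}{-5 + 309} \left(5 + 309\right)}{14 - 1704} = \frac{7 \cdot \frac{1}{304} \cdot 314}{14 - 1704} = \frac{7 \cdot \frac{1}{304} \cdot 314}{-1690} = \frac{1099}{152} \left(- \frac{1}{1690}\right) = - \frac{1099}{256880}$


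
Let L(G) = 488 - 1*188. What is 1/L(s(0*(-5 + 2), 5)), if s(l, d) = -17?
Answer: 1/300 ≈ 0.0033333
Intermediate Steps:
L(G) = 300 (L(G) = 488 - 188 = 300)
1/L(s(0*(-5 + 2), 5)) = 1/300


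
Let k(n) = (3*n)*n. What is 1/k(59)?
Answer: 1/10443 ≈ 9.5758e-5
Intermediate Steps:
k(n) = 3*n²
1/k(59) = 1/(3*59²) = 1/(3*3481) = 1/10443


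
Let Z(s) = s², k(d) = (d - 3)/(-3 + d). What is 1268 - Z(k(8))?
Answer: 1267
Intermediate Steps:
k(d) = 1 (k(d) = (-3 + d)/(-3 + d) = 1)
1268 - Z(k(8)) = 1268 - 1*1² = 1268 - 1*1 = 1268 - 1 = 1267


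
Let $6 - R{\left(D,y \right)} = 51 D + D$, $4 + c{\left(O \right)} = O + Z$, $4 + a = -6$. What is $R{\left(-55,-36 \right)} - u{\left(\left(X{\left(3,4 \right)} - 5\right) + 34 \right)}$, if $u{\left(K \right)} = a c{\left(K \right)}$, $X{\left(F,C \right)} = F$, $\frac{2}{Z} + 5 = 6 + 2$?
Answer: $\frac{9458}{3} \approx 3152.7$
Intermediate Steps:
$a = -10$ ($a = -4 - 6 = -10$)
$Z = \frac{2}{3}$ ($Z = \frac{2}{-5 + \left(6 + 2\right)} = \frac{2}{-5 + 8} = \frac{2}{3} \approx 0.66667$)
$c{\left(O \right)} = - \frac{10}{3} + O$ ($c{\left(O \right)} = -4 + \left(O + \frac{2}{3}\right) = -4 + \left(\frac{2}{3} + O\right) = - \frac{10}{3} + O$)
$R{\left(D,y \right)} = 6 - 52 D$ ($R{\left(D,y \right)} = 6 - \left(51 D + D\right) = 6 - 52 D$)
$u{\left(K \right)} = \frac{100}{3} - 10 K$ ($u{\left(K \right)} = - 10 \left(- \frac{10}{3} + K\right) = \frac{100}{3} - 10 K$)
$R{\left(-55,-36 \right)} - u{\left(\left(X{\left(3,4 \right)} - 5\right) + 34 \right)} = \left(6 - -2860\right) - \left(\frac{100}{3} - 10 \left(\left(3 - 5\right) + 34\right)\right) = \left(6 + 2860\right) - \left(\frac{100}{3} - 10 \left(-2 + 34\right)\right) = 2866 - \left(\frac{100}{3} - 320\right) = 2866 - - \frac{860}{3} = 2866 + \frac{860}{3} = \frac{9458}{3}$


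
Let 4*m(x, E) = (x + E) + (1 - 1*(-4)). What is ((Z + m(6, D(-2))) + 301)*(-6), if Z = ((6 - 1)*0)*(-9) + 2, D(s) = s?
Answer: -3663/2 ≈ -1831.5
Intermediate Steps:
m(x, E) = 5/4 + E/4 + x/4 (m(x, E) = ((x + E) + (1 - 1*(-4)))/4 = ((E + x) + (1 + 4))/4 = ((E + x) + 5)/4 = (5 + E + x)/4 = 5/4 + E/4 + x/4)
Z = 2 (Z = (5*0)*(-9) + 2 = 0*(-9) + 2 = 0 + 2 = 2)
((Z + m(6, D(-2))) + 301)*(-6) = ((2 + (5/4 + (1/4)*(-2) + (1/4)*6)) + 301)*(-6) = ((2 + (5/4 - 1/2 + 3/2)) + 301)*(-6) = ((2 + 9/4) + 301)*(-6) = (17/4 + 301)*(-6) = (1221/4)*(-6) = -3663/2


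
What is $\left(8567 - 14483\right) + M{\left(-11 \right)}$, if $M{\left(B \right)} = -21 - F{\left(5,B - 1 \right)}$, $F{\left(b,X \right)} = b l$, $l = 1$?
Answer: $-5942$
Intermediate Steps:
$F{\left(b,X \right)} = b$ ($F{\left(b,X \right)} = b 1 = b$)
$M{\left(B \right)} = -26$ ($M{\left(B \right)} = -21 - 5 = -26$)
$\left(8567 - 14483\right) + M{\left(-11 \right)} = \left(8567 - 14483\right) - 26 = -5916 - 26 = -5942$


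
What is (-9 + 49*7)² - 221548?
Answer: -109992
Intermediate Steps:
(-9 + 49*7)² - 221548 = (-9 + 343)² - 221548 = 334² - 221548 = 111556 - 221548 = -109992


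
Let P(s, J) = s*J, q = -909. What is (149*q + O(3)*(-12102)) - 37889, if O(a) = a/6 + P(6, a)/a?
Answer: -251993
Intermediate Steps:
P(s, J) = J*s
O(a) = 6 + a/6 (O(a) = a/6 + (a*6)/a = a*(⅙) + (6*a)/a = a/6 + 6 = 6 + a/6)
(149*q + O(3)*(-12102)) - 37889 = (149*(-909) + (6 + (⅙)*3)*(-12102)) - 37889 = (-135441 + (6 + ½)*(-12102)) - 37889 = (-135441 + (13/2)*(-12102)) - 37889 = (-135441 - 78663) - 37889 = -214104 - 37889 = -251993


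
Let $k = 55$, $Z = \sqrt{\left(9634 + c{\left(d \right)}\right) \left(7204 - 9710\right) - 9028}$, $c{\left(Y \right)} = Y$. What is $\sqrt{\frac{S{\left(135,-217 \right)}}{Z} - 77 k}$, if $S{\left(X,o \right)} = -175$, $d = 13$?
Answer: $\frac{\sqrt{-99079635385948140 + 169290870 i \sqrt{24184410}}}{4836882} \approx 0.00027341 + 65.077 i$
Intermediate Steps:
$Z = i \sqrt{24184410}$ ($Z = \sqrt{\left(9634 + 13\right) \left(7204 - 9710\right) - 9028} = \sqrt{9647 \left(-2506\right) - 9028} = \sqrt{-24175382 - 9028} = \sqrt{-24184410} = i \sqrt{24184410} \approx 4917.8 i$)
$\sqrt{\frac{S{\left(135,-217 \right)}}{Z} - 77 k} = \sqrt{- \frac{175}{i \sqrt{24184410}} - 4235} = \sqrt{- 175 \left(- \frac{i \sqrt{24184410}}{24184410}\right) - 4235} = \sqrt{\frac{35 i \sqrt{24184410}}{4836882} - 4235} = \sqrt{-4235 + \frac{35 i \sqrt{24184410}}{4836882}}$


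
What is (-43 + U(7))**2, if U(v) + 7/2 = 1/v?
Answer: 421201/196 ≈ 2149.0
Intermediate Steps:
U(v) = -7/2 + 1/v
(-43 + U(7))**2 = (-43 + (-7/2 + 1/7))**2 = (-43 - 47/14)**2 = (-649/14)**2 = 421201/196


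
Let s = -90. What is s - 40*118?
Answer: -4810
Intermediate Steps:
s - 40*118 = -90 - 40*118 = -90 - 4720 = -4810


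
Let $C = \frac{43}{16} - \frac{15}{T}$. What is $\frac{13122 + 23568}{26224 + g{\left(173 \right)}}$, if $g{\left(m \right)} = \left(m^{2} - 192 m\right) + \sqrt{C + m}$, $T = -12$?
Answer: $\frac{13464936480}{8417692673} - \frac{146760 \sqrt{2831}}{8417692673} \approx 1.5987$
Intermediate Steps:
$C = \frac{63}{16}$ ($C = \frac{43}{16} - \frac{15}{-12} = 43 \cdot \frac{1}{16} - - \frac{5}{4} = \frac{43}{16} + \frac{5}{4} = \frac{63}{16} \approx 3.9375$)
$g{\left(m \right)} = m^{2} + \sqrt{\frac{63}{16} + m} - 192 m$ ($g{\left(m \right)} = \left(m^{2} - 192 m\right) + \sqrt{\frac{63}{16} + m} = m^{2} + \sqrt{\frac{63}{16} + m} - 192 m$)
$\frac{13122 + 23568}{26224 + g{\left(173 \right)}} = \frac{13122 + 23568}{26224 + \left(173^{2} - 33216 + \frac{\sqrt{63 + 16 \cdot 173}}{4}\right)} = \frac{36690}{26224 + \left(29929 - 33216 + \frac{\sqrt{63 + 2768}}{4}\right)} = \frac{36690}{26224 + \left(29929 - 33216 + \frac{\sqrt{2831}}{4}\right)} = \frac{36690}{26224 - \left(3287 - \frac{\sqrt{2831}}{4}\right)} = \frac{36690}{22937 + \frac{\sqrt{2831}}{4}}$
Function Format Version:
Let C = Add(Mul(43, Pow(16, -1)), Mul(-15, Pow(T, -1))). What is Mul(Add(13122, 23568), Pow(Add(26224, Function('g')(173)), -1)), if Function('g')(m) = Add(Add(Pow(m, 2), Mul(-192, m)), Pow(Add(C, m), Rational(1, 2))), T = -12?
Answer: Add(Rational(13464936480, 8417692673), Mul(Rational(-146760, 8417692673), Pow(2831, Rational(1, 2)))) ≈ 1.5987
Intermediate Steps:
C = Rational(63, 16) (C = Add(Mul(43, Pow(16, -1)), Mul(-15, Pow(-12, -1))) = Add(Mul(43, Rational(1, 16)), Mul(-15, Rational(-1, 12))) = Add(Rational(43, 16), Rational(5, 4)) = Rational(63, 16) ≈ 3.9375)
Function('g')(m) = Add(Pow(m, 2), Pow(Add(Rational(63, 16), m), Rational(1, 2)), Mul(-192, m)) (Function('g')(m) = Add(Add(Pow(m, 2), Mul(-192, m)), Pow(Add(Rational(63, 16), m), Rational(1, 2))) = Add(Pow(m, 2), Pow(Add(Rational(63, 16), m), Rational(1, 2)), Mul(-192, m)))
Mul(Add(13122, 23568), Pow(Add(26224, Function('g')(173)), -1)) = Mul(Add(13122, 23568), Pow(Add(26224, Add(Pow(173, 2), Mul(-192, 173), Mul(Rational(1, 4), Pow(Add(63, Mul(16, 173)), Rational(1, 2))))), -1)) = Mul(36690, Pow(Add(26224, Add(29929, -33216, Mul(Rational(1, 4), Pow(Add(63, 2768), Rational(1, 2))))), -1)) = Mul(36690, Pow(Add(26224, Add(29929, -33216, Mul(Rational(1, 4), Pow(2831, Rational(1, 2))))), -1)) = Mul(36690, Pow(Add(26224, Add(-3287, Mul(Rational(1, 4), Pow(2831, Rational(1, 2))))), -1)) = Mul(36690, Pow(Add(22937, Mul(Rational(1, 4), Pow(2831, Rational(1, 2)))), -1))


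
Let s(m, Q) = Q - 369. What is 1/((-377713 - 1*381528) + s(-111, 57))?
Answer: -1/759553 ≈ -1.3166e-6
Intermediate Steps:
s(m, Q) = -369 + Q
1/((-377713 - 1*381528) + s(-111, 57)) = 1/((-377713 - 1*381528) + (-369 + 57)) = 1/((-377713 - 381528) - 312) = 1/(-759241 - 312) = 1/(-759553) = -1/759553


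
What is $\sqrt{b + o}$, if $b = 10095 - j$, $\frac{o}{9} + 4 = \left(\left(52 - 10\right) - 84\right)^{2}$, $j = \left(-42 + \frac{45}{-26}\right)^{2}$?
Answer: $\frac{\sqrt{16239291}}{26} \approx 154.99$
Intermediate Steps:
$j = \frac{1292769}{676}$ ($j = \left(-42 + 45 \left(- \frac{1}{26}\right)\right)^{2} = \left(-42 - \frac{45}{26}\right)^{2} = \left(- \frac{1137}{26}\right)^{2} = \frac{1292769}{676} \approx 1912.4$)
$o = 15840$ ($o = -36 + 9 \left(\left(52 - 10\right) - 84\right)^{2} = -36 + 9 \left(42 - 84\right)^{2} = -36 + 9 \left(-42\right)^{2} = -36 + 9 \cdot 1764 = -36 + 15876 = 15840$)
$b = \frac{5531451}{676}$ ($b = 10095 - \frac{1292769}{676} = \frac{5531451}{676} \approx 8182.6$)
$\sqrt{b + o} = \sqrt{\frac{5531451}{676} + 15840} = \sqrt{\frac{16239291}{676}} = \frac{\sqrt{16239291}}{26}$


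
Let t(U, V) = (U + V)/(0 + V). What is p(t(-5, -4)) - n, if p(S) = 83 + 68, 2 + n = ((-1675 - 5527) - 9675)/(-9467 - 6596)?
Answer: 2440762/16063 ≈ 151.95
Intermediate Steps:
t(U, V) = (U + V)/V
n = -15249/16063 (n = -2 + ((-1675 - 5527) - 9675)/(-9467 - 6596) = -2 + (-7202 - 9675)/(-16063) = -2 - 16877*(-1/16063) = -2 + 16877/16063 = -15249/16063 ≈ -0.94932)
p(S) = 151
p(t(-5, -4)) - n = 151 - 1*(-15249/16063) = 151 + 15249/16063 = 2440762/16063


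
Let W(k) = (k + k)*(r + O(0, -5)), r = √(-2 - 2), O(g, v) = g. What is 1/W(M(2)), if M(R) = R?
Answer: -I/8 ≈ -0.125*I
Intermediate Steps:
r = 2*I (r = √(-4) = 2*I ≈ 2.0*I)
W(k) = 4*I*k (W(k) = (k + k)*(2*I + 0) = (2*k)*(2*I) = 4*I*k)
1/W(M(2)) = 1/(4*I*2) = 1/(8*I) = -I/8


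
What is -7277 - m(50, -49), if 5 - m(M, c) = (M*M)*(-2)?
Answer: -12282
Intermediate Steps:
m(M, c) = 5 + 2*M**2 (m(M, c) = 5 - M*M*(-2) = 5 - M**2*(-2) = 5 - (-2)*M**2 = 5 + 2*M**2)
-7277 - m(50, -49) = -7277 - (5 + 2*50**2) = -7277 - (5 + 2*2500) = -7277 - (5 + 5000) = -7277 - 1*5005 = -7277 - 5005 = -12282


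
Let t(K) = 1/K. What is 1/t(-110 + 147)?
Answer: 37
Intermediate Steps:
t(K) = 1/K
1/t(-110 + 147) = 1/(1/(-110 + 147)) = 1/(1/37) = 37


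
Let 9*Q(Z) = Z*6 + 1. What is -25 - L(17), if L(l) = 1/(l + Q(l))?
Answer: -6409/256 ≈ -25.035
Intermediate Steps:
Q(Z) = 1/9 + 2*Z/3 (Q(Z) = (Z*6 + 1)/9 = (6*Z + 1)/9 = (1 + 6*Z)/9 = 1/9 + 2*Z/3)
L(l) = 1/(1/9 + 5*l/3) (L(l) = 1/(l + (1/9 + 2*l/3)) = 1/(1/9 + 5*l/3))
-25 - L(17) = -25 - 9/(1 + 15*17) = -25 - 9/(1 + 255) = -25 - 9/256 = -6409/256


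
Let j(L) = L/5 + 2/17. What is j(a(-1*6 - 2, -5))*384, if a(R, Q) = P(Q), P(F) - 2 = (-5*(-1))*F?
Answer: -146304/85 ≈ -1721.2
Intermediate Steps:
P(F) = 2 + 5*F (P(F) = 2 + (-5*(-1))*F = 2 + 5*F)
a(R, Q) = 2 + 5*Q
j(L) = 2/17 + L/5 (j(L) = L*(⅕) + 2*(1/17) = L/5 + 2/17 = 2/17 + L/5)
j(a(-1*6 - 2, -5))*384 = (2/17 + (2 + 5*(-5))/5)*384 = (2/17 + (2 - 25)/5)*384 = (2/17 + (⅕)*(-23))*384 = (2/17 - 23/5)*384 = -381/85*384 = -146304/85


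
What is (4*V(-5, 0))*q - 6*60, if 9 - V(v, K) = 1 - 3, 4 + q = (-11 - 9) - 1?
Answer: -1460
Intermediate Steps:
q = -25 (q = -4 + ((-11 - 9) - 1) = -4 + (-20 - 1) = -4 - 21 = -25)
V(v, K) = 11 (V(v, K) = 9 - (1 - 3) = 9 - 1*(-2) = 9 + 2 = 11)
(4*V(-5, 0))*q - 6*60 = (4*11)*(-25) - 6*60 = 44*(-25) - 360 = -1100 - 360 = -1460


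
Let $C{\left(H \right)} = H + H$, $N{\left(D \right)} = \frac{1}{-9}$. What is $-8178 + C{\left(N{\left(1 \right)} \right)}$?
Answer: $- \frac{73604}{9} \approx -8178.2$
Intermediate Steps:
$N{\left(D \right)} = - \frac{1}{9}$
$C{\left(H \right)} = 2 H$
$-8178 + C{\left(N{\left(1 \right)} \right)} = -8178 + 2 \left(- \frac{1}{9}\right) = -8178 - \frac{2}{9} = - \frac{73604}{9}$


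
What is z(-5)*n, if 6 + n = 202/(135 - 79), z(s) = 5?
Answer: -335/28 ≈ -11.964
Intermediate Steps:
n = -67/28 (n = -6 + 202/(135 - 79) = -6 + 202/56 = -6 + 202*(1/56) = -6 + 101/28 = -67/28 ≈ -2.3929)
z(-5)*n = 5*(-67/28) = -335/28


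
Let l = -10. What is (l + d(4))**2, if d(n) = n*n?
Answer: 36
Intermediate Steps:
d(n) = n**2
(l + d(4))**2 = (-10 + 4**2)**2 = (-10 + 16)**2 = 6**2 = 36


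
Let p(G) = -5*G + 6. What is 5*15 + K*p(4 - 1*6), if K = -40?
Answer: -565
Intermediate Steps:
p(G) = 6 - 5*G
5*15 + K*p(4 - 1*6) = 5*15 - 40*(6 - 5*(4 - 1*6)) = 75 - 40*(6 - 5*(4 - 6)) = 75 - 40*(6 - 5*(-2)) = 75 - 40*(6 + 10) = 75 - 40*16 = 75 - 640 = -565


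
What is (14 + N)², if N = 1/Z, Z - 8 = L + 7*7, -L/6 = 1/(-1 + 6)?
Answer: 15295921/77841 ≈ 196.50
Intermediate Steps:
L = -6/5 (L = -6/(-1 + 6) = -6/5 ≈ -1.2000)
Z = 279/5 (Z = 8 + (-6/5 + 7*7) = 8 + (-6/5 + 49) = 8 + 239/5 = 279/5 ≈ 55.800)
N = 5/279 (N = 1/(279/5) = 5/279 ≈ 0.017921)
(14 + N)² = (14 + 5/279)² = (3911/279)² = 15295921/77841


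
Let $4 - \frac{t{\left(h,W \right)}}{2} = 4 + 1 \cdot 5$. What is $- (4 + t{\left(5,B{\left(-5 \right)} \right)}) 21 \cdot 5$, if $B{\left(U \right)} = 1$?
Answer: $630$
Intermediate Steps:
$t{\left(h,W \right)} = -10$ ($t{\left(h,W \right)} = 8 - 2 \left(4 + 1 \cdot 5\right) = 8 - 2 \left(4 + 5\right) = 8 - 18 = -10$)
$- (4 + t{\left(5,B{\left(-5 \right)} \right)}) 21 \cdot 5 = - (4 - 10) 21 \cdot 5 = \left(-1\right) \left(-6\right) 21 \cdot 5 = 6 \cdot 21 \cdot 5 = 126 \cdot 5 = 630$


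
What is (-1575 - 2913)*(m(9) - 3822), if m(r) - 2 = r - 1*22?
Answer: 17202504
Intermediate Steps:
m(r) = -20 + r (m(r) = 2 + (r - 1*22) = 2 + (r - 22) = 2 + (-22 + r) = -20 + r)
(-1575 - 2913)*(m(9) - 3822) = (-1575 - 2913)*((-20 + 9) - 3822) = -4488*(-11 - 3822) = -4488*(-3833) = 17202504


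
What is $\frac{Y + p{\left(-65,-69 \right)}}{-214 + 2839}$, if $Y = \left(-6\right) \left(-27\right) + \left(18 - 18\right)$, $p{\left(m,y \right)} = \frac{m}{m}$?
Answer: $\frac{163}{2625} \approx 0.062095$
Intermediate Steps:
$p{\left(m,y \right)} = 1$
$Y = 162$ ($Y = 162 + \left(18 - 18\right) = 162 + 0 = 162$)
$\frac{Y + p{\left(-65,-69 \right)}}{-214 + 2839} = \frac{162 + 1}{-214 + 2839} = \frac{163}{2625}$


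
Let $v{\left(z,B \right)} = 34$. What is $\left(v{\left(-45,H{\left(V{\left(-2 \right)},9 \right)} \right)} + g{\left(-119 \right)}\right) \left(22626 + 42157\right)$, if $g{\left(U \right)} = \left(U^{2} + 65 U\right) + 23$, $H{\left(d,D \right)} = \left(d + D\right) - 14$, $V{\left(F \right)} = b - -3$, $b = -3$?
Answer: $419988189$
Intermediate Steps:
$V{\left(F \right)} = 0$ ($V{\left(F \right)} = -3 - -3 = -3 + 3 = 0$)
$H{\left(d,D \right)} = -14 + D + d$ ($H{\left(d,D \right)} = \left(D + d\right) - 14 = -14 + D + d$)
$g{\left(U \right)} = 23 + U^{2} + 65 U$
$\left(v{\left(-45,H{\left(V{\left(-2 \right)},9 \right)} \right)} + g{\left(-119 \right)}\right) \left(22626 + 42157\right) = \left(34 + \left(23 + \left(-119\right)^{2} + 65 \left(-119\right)\right)\right) \left(22626 + 42157\right) = \left(34 + \left(23 + 14161 - 7735\right)\right) 64783 = \left(34 + 6449\right) 64783 = 6483 \cdot 64783 = 419988189$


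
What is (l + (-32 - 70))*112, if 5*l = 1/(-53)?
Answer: -3027472/265 ≈ -11424.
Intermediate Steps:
l = -1/265 (l = (⅕)/(-53) = (⅕)*(-1/53) = -1/265 ≈ -0.0037736)
(l + (-32 - 70))*112 = (-1/265 + (-32 - 70))*112 = (-1/265 - 102)*112 = -27031/265*112 = -3027472/265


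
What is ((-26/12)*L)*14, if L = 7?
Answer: -637/3 ≈ -212.33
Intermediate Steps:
((-26/12)*L)*14 = (-26/12*7)*14 = (-26*1/12*7)*14 = -13/6*7*14 = -91/6*14 = -637/3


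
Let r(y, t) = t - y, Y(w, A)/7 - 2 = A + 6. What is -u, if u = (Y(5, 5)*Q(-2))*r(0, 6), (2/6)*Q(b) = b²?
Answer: -6552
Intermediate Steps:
Y(w, A) = 56 + 7*A (Y(w, A) = 14 + 7*(A + 6) = 14 + 7*(6 + A) = 14 + (42 + 7*A) = 56 + 7*A)
Q(b) = 3*b²
u = 6552 (u = ((56 + 7*5)*(3*(-2)²))*(6 - 1*0) = ((56 + 35)*(3*4))*(6 + 0) = (91*12)*6 = 1092*6 = 6552)
-u = -1*6552 = -6552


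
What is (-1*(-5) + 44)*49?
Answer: 2401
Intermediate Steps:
(-1*(-5) + 44)*49 = (5 + 44)*49 = 49*49 = 2401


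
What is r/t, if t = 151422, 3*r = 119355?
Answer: 39785/151422 ≈ 0.26274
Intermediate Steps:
r = 39785 (r = (⅓)*119355 = 39785)
r/t = 39785/151422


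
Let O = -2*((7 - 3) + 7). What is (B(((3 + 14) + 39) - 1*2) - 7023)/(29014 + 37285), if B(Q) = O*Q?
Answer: -8211/66299 ≈ -0.12385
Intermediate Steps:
O = -22 (O = -2*(4 + 7) = -2*11 = -22)
B(Q) = -22*Q
(B(((3 + 14) + 39) - 1*2) - 7023)/(29014 + 37285) = (-22*(((3 + 14) + 39) - 1*2) - 7023)/(29014 + 37285) = (-22*((17 + 39) - 2) - 7023)/66299 = (-22*(56 - 2) - 7023)*(1/66299) = (-22*54 - 7023)*(1/66299) = (-1188 - 7023)*(1/66299) = -8211*1/66299 = -8211/66299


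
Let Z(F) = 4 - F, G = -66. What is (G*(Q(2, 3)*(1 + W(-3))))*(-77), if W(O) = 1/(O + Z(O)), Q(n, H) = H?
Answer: 38115/2 ≈ 19058.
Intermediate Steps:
W(O) = 1/4 (W(O) = 1/(O + (4 - O)) = 1/4)
(G*(Q(2, 3)*(1 + W(-3))))*(-77) = -198*(1 + 1/4)*(-77) = -198*5/4*(-77) = -66*15/4*(-77) = -495/2*(-77) = 38115/2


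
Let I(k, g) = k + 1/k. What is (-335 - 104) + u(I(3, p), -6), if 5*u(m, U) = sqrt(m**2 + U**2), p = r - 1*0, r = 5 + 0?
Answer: -439 + 2*sqrt(106)/15 ≈ -437.63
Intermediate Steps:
r = 5
p = 5 (p = 5 - 1*0 = 5 + 0 = 5)
u(m, U) = sqrt(U**2 + m**2)/5 (u(m, U) = sqrt(m**2 + U**2)/5 = sqrt(U**2 + m**2)/5)
(-335 - 104) + u(I(3, p), -6) = (-335 - 104) + sqrt((-6)**2 + (3 + 1/3)**2)/5 = -439 + sqrt(36 + (3 + 1/3)**2)/5 = -439 + sqrt(36 + (10/3)**2)/5 = -439 + sqrt(36 + 100/9)/5 = -439 + sqrt(424/9)/5 = -439 + (2*sqrt(106)/3)/5 = -439 + 2*sqrt(106)/15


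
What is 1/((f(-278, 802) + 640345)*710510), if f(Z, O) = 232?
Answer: 1/455136364270 ≈ 2.1971e-12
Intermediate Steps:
1/((f(-278, 802) + 640345)*710510) = 1/((232 + 640345)*710510) = (1/710510)/640577 = (1/640577)*(1/710510) = 1/455136364270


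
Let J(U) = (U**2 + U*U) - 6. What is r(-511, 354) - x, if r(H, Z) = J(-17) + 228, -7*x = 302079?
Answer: 307679/7 ≈ 43954.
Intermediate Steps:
x = -302079/7 (x = -1/7*302079 = -302079/7 ≈ -43154.)
J(U) = -6 + 2*U**2 (J(U) = (U**2 + U**2) - 6 = 2*U**2 - 6 = -6 + 2*U**2)
r(H, Z) = 800 (r(H, Z) = (-6 + 2*(-17)**2) + 228 = (-6 + 2*289) + 228 = (-6 + 578) + 228 = 572 + 228 = 800)
r(-511, 354) - x = 800 - 1*(-302079/7) = 800 + 302079/7 = 307679/7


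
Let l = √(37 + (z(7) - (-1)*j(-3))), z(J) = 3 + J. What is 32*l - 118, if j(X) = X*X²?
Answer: -118 + 64*√5 ≈ 25.108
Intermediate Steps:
j(X) = X³
l = 2*√5 (l = √(37 + ((3 + 7) - (-1)*(-3)³)) = √(37 + (10 - (-1)*(-27))) = √(37 + (10 - 1*27)) = √(37 + (10 - 27)) = √(37 - 17) = √20 = 2*√5 ≈ 4.4721)
32*l - 118 = 32*(2*√5) - 118 = 64*√5 - 118 = -118 + 64*√5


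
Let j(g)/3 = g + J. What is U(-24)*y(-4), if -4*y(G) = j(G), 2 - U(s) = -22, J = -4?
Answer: 144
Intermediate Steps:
U(s) = 24 (U(s) = 2 - 1*(-22) = 2 + 22 = 24)
j(g) = -12 + 3*g (j(g) = 3*(g - 4) = 3*(-4 + g) = -12 + 3*g)
y(G) = 3 - 3*G/4 (y(G) = -(-12 + 3*G)/4 = 3 - 3*G/4)
U(-24)*y(-4) = 24*(3 - ¾*(-4)) = 24*(3 + 3) = 24*6 = 144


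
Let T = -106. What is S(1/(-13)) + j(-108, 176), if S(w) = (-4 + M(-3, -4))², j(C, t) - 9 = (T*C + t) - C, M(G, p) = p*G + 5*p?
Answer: 11885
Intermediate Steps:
M(G, p) = 5*p + G*p (M(G, p) = G*p + 5*p = 5*p + G*p)
j(C, t) = 9 + t - 107*C (j(C, t) = 9 + ((-106*C + t) - C) = 9 + ((t - 106*C) - C) = 9 + (t - 107*C) = 9 + t - 107*C)
S(w) = 144 (S(w) = (-4 - 4*(5 - 3))² = (-4 - 4*2)² = (-4 - 8)² = (-12)² = 144)
S(1/(-13)) + j(-108, 176) = 144 + (9 + 176 - 107*(-108)) = 144 + (9 + 176 + 11556) = 144 + 11741 = 11885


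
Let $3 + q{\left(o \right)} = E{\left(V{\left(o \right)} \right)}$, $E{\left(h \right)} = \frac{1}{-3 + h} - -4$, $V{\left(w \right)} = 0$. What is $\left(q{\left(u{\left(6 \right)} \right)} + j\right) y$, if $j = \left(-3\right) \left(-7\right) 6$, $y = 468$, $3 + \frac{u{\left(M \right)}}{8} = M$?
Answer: $59280$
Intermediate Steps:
$u{\left(M \right)} = -24 + 8 M$
$E{\left(h \right)} = 4 + \frac{1}{-3 + h}$ ($E{\left(h \right)} = \frac{1}{-3 + h} + 4 = 4 + \frac{1}{-3 + h}$)
$q{\left(o \right)} = \frac{2}{3}$ ($q{\left(o \right)} = -3 + \frac{-11 + 4 \cdot 0}{-3 + 0} = -3 + \frac{-11 + 0}{-3} = -3 - - \frac{11}{3} = -3 + \frac{11}{3} = \frac{2}{3}$)
$j = 126$ ($j = 21 \cdot 6 = 126$)
$\left(q{\left(u{\left(6 \right)} \right)} + j\right) y = \left(\frac{2}{3} + 126\right) 468 = \frac{380}{3} \cdot 468 = 59280$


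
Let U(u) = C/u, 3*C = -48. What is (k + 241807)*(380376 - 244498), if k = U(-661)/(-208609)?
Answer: 4530566563757864706/137890549 ≈ 3.2856e+10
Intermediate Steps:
C = -16 (C = (⅓)*(-48) = -16)
U(u) = -16/u
k = -16/137890549 (k = -16/(-661)/(-208609) = -16*(-1/661)*(-1/208609) = (16/661)*(-1/208609) = -16/137890549 ≈ -1.1603e-7)
(k + 241807)*(380376 - 244498) = (-16/137890549 + 241807)*(380376 - 244498) = (33342899982027/137890549)*135878 = 4530566563757864706/137890549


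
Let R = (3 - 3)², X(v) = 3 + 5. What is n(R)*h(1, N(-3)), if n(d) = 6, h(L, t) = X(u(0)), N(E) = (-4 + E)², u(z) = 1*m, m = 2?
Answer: 48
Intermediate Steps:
u(z) = 2 (u(z) = 1*2 = 2)
X(v) = 8
h(L, t) = 8
R = 0 (R = 0² = 0)
n(R)*h(1, N(-3)) = 6*8 = 48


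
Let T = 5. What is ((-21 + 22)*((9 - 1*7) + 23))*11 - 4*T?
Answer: 255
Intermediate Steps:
((-21 + 22)*((9 - 1*7) + 23))*11 - 4*T = ((-21 + 22)*((9 - 1*7) + 23))*11 - 4*5 = (1*((9 - 7) + 23))*11 - 20 = (1*(2 + 23))*11 - 20 = (1*25)*11 - 20 = 25*11 - 20 = 275 - 20 = 255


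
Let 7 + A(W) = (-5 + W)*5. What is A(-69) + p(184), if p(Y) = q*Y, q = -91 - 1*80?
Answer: -31841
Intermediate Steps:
q = -171 (q = -91 - 80 = -171)
A(W) = -32 + 5*W (A(W) = -7 + (-5 + W)*5 = -7 + (-25 + 5*W) = -32 + 5*W)
p(Y) = -171*Y
A(-69) + p(184) = (-32 + 5*(-69)) - 171*184 = (-32 - 345) - 31464 = -377 - 31464 = -31841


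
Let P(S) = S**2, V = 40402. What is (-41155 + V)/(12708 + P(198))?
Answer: -251/17304 ≈ -0.014505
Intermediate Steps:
(-41155 + V)/(12708 + P(198)) = (-41155 + 40402)/(12708 + 198**2) = -753/(12708 + 39204) = -753/51912 = -753*1/51912 = -251/17304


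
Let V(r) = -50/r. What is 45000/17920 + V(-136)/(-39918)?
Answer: 381714475/152007744 ≈ 2.5112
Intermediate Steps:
45000/17920 + V(-136)/(-39918) = 45000/17920 - 50/(-136)/(-39918) = 45000*(1/17920) - 50*(-1/136)*(-1/39918) = 1125/448 + (25/68)*(-1/39918) = 1125/448 - 25/2714424 = 381714475/152007744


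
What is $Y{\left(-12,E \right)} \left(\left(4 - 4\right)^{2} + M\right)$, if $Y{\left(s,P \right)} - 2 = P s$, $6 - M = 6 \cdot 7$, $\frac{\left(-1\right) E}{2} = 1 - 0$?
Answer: $-936$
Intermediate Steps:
$E = -2$ ($E = - 2 \left(1 - 0\right) = - 2 \left(1 + 0\right) = \left(-2\right) 1 = -2$)
$M = -36$ ($M = 6 - 6 \cdot 7 = 6 - 42 = -36$)
$Y{\left(s,P \right)} = 2 + P s$
$Y{\left(-12,E \right)} \left(\left(4 - 4\right)^{2} + M\right) = \left(2 - -24\right) \left(\left(4 - 4\right)^{2} - 36\right) = \left(2 + 24\right) \left(0^{2} - 36\right) = 26 \left(0 - 36\right) = 26 \left(-36\right) = -936$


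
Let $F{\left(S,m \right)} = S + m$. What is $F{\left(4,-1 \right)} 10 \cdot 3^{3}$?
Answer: $810$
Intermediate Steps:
$F{\left(4,-1 \right)} 10 \cdot 3^{3} = \left(4 - 1\right) 10 \cdot 3^{3} = 3 \cdot 10 \cdot 27 = 30 \cdot 27 = 810$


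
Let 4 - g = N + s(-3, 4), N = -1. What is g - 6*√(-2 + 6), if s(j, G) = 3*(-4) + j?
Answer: 8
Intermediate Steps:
s(j, G) = -12 + j
g = 20 (g = 4 - (-1 + (-12 - 3)) = 4 - (-1 - 15) = 4 - 1*(-16) = 4 + 16 = 20)
g - 6*√(-2 + 6) = 20 - 6*√(-2 + 6) = 20 - 6*√4 = 20 - 6*2 = 20 - 12 = 8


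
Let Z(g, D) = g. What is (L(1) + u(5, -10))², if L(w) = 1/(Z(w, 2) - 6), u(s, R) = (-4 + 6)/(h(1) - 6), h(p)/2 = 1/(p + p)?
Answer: 9/25 ≈ 0.36000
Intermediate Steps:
h(p) = 1/p (h(p) = 2/(p + p) = 2/((2*p)) = 2*(1/(2*p)) = 1/p)
u(s, R) = -⅖ (u(s, R) = (-4 + 6)/(1/1 - 6) = 2/(1 - 6) = 2/(-5) = 2*(-⅕) = -⅖)
L(w) = 1/(-6 + w) (L(w) = 1/(w - 6) = 1/(-6 + w))
(L(1) + u(5, -10))² = (1/(-6 + 1) - ⅖)² = (1/(-5) - ⅖)² = (-⅕ - ⅖)² = (-⅗)² = 9/25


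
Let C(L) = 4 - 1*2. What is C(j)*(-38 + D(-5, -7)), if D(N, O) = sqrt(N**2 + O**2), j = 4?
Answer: -76 + 2*sqrt(74) ≈ -58.795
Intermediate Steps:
C(L) = 2 (C(L) = 4 - 2 = 2)
C(j)*(-38 + D(-5, -7)) = 2*(-38 + sqrt((-5)**2 + (-7)**2)) = 2*(-38 + sqrt(25 + 49)) = 2*(-38 + sqrt(74)) = -76 + 2*sqrt(74)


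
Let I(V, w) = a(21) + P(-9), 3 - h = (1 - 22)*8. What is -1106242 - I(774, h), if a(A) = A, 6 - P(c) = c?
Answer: -1106278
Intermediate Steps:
P(c) = 6 - c
h = 171 (h = 3 - (1 - 22)*8 = 3 - (-21)*8 = 3 - 1*(-168) = 3 + 168 = 171)
I(V, w) = 36 (I(V, w) = 21 + (6 - 1*(-9)) = 21 + (6 + 9) = 21 + 15 = 36)
-1106242 - I(774, h) = -1106242 - 1*36 = -1106242 - 36 = -1106278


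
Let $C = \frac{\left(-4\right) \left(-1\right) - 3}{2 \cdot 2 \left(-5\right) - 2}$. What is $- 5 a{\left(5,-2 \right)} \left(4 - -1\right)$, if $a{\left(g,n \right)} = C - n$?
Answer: $- \frac{1075}{22} \approx -48.864$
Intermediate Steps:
$C = - \frac{1}{22}$ ($C = \frac{4 - 3}{4 \left(-5\right) - 2} = 1 \frac{1}{-20 - 2} = 1 \frac{1}{-22} = 1 \left(- \frac{1}{22}\right) = - \frac{1}{22} \approx -0.045455$)
$a{\left(g,n \right)} = - \frac{1}{22} - n$
$- 5 a{\left(5,-2 \right)} \left(4 - -1\right) = - 5 \left(- \frac{1}{22} - -2\right) \left(4 - -1\right) = - 5 \left(- \frac{1}{22} + 2\right) \left(4 + 1\right) = \left(-5\right) \frac{43}{22} \cdot 5 = \left(- \frac{215}{22}\right) 5 = - \frac{1075}{22}$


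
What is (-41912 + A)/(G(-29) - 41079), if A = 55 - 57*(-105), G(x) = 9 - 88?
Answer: 17936/20579 ≈ 0.87157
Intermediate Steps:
G(x) = -79
A = 6040 (A = 55 + 5985 = 6040)
(-41912 + A)/(G(-29) - 41079) = (-41912 + 6040)/(-79 - 41079) = -35872/(-41158) = -35872*(-1/41158) = 17936/20579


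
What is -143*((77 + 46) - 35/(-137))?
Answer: -2414698/137 ≈ -17626.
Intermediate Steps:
-143*((77 + 46) - 35/(-137)) = -143*(123 - 35*(-1/137)) = -143*(123 + 35/137) = -143*16886/137 = -2414698/137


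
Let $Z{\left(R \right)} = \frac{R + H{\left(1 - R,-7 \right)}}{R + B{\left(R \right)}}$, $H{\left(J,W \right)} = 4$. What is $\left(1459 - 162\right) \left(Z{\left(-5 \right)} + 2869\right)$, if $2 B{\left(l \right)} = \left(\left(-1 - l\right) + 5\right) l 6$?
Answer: $\frac{520954317}{140} \approx 3.7211 \cdot 10^{6}$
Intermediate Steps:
$B{\left(l \right)} = 3 l \left(4 - l\right)$ ($B{\left(l \right)} = \frac{\left(\left(-1 - l\right) + 5\right) l 6}{2} = \frac{\left(4 - l\right) l 6}{2} = \frac{l \left(4 - l\right) 6}{2} = \frac{6 l \left(4 - l\right)}{2} = 3 l \left(4 - l\right)$)
$Z{\left(R \right)} = \frac{4 + R}{R + 3 R \left(4 - R\right)}$ ($Z{\left(R \right)} = \frac{R + 4}{R + 3 R \left(4 - R\right)} = \frac{4 + R}{R + 3 R \left(4 - R\right)}$)
$\left(1459 - 162\right) \left(Z{\left(-5 \right)} + 2869\right) = \left(1459 - 162\right) \left(\frac{-4 - -5}{\left(-5\right) \left(-13 + 3 \left(-5\right)\right)} + 2869\right) = 1297 \left(- \frac{-4 + 5}{5 \left(-13 - 15\right)} + 2869\right) = 1297 \left(\left(- \frac{1}{5}\right) \frac{1}{-28} \cdot 1 + 2869\right) = 1297 \left(\left(- \frac{1}{5}\right) \left(- \frac{1}{28}\right) 1 + 2869\right) = 1297 \left(\frac{1}{140} + 2869\right) = 1297 \cdot \frac{401661}{140} = \frac{520954317}{140}$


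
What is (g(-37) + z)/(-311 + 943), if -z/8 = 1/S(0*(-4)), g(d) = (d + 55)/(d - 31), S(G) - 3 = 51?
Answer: -379/580176 ≈ -0.00065325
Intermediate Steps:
S(G) = 54 (S(G) = 3 + 51 = 54)
g(d) = (55 + d)/(-31 + d)
z = -4/27 (z = -8/54 = -8*1/54 = -4/27 ≈ -0.14815)
(g(-37) + z)/(-311 + 943) = ((55 - 37)/(-31 - 37) - 4/27)/(-311 + 943) = (18/(-68) - 4/27)/632 = (-1/68*18 - 4/27)*(1/632) = (-9/34 - 4/27)*(1/632) = -379/918*1/632 = -379/580176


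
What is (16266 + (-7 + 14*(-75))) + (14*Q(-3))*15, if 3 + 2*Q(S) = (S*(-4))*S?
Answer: 11114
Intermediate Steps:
Q(S) = -3/2 - 2*S² (Q(S) = -3/2 + ((S*(-4))*S)/2 = -3/2 + ((-4*S)*S)/2 = -3/2 + (-4*S²)/2 = -3/2 - 2*S²)
(16266 + (-7 + 14*(-75))) + (14*Q(-3))*15 = (16266 + (-7 + 14*(-75))) + (14*(-3/2 - 2*(-3)²))*15 = (16266 + (-7 - 1050)) + (14*(-3/2 - 2*9))*15 = (16266 - 1057) + (14*(-3/2 - 18))*15 = 15209 + (14*(-39/2))*15 = 15209 - 273*15 = 15209 - 4095 = 11114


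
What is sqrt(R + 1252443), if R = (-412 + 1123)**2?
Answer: 2*sqrt(439491) ≈ 1325.9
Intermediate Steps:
R = 505521 (R = 711**2 = 505521)
sqrt(R + 1252443) = sqrt(505521 + 1252443) = sqrt(1757964) = 2*sqrt(439491)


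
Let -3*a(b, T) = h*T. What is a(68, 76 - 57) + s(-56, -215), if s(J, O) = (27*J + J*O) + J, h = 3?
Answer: 10453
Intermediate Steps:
s(J, O) = 28*J + J*O
a(b, T) = -T
a(68, 76 - 57) + s(-56, -215) = -(76 - 57) - 56*(28 - 215) = -1*19 - 56*(-187) = -19 + 10472 = 10453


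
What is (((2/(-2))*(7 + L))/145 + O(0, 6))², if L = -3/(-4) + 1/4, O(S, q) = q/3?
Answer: 79524/21025 ≈ 3.7824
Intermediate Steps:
O(S, q) = q/3 (O(S, q) = q*(⅓) = q/3)
L = 1 (L = -3*(-¼) + 1*(¼) = ¾ + ¼ = 1)
(((2/(-2))*(7 + L))/145 + O(0, 6))² = (((2/(-2))*(7 + 1))/145 + (⅓)*6)² = (((2*(-½))*8)*(1/145) + 2)² = (-1*8*(1/145) + 2)² = (-8*1/145 + 2)² = (-8/145 + 2)² = (282/145)² = 79524/21025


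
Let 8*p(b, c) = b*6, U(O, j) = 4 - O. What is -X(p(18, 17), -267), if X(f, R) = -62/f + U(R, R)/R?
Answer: 13475/2403 ≈ 5.6076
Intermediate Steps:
p(b, c) = 3*b/4 (p(b, c) = (b*6)/8 = (6*b)/8 = 3*b/4)
X(f, R) = -62/f + (4 - R)/R
-X(p(18, 17), -267) = -(-1 - 62/((¾)*18) + 4/(-267)) = -(-1 - 62/27/2 + 4*(-1/267)) = -(-1 - 62*2/27 - 4/267) = -(-1 - 124/27 - 4/267) = -1*(-13475/2403) = 13475/2403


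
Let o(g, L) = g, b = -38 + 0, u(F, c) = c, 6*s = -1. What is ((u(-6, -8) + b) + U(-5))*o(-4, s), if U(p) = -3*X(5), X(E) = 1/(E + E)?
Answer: 926/5 ≈ 185.20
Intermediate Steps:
s = -1/6 (s = (1/6)*(-1) = -1/6 ≈ -0.16667)
X(E) = 1/(2*E)
b = -38
U(p) = -3/10 (U(p) = -3/(2*5) = -3*1/10 = -3/10)
((u(-6, -8) + b) + U(-5))*o(-4, s) = ((-8 - 38) - 3/10)*(-4) = (-46 - 3/10)*(-4) = -463/10*(-4) = 926/5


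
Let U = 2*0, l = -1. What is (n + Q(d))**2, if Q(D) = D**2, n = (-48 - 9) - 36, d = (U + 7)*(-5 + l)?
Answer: 2792241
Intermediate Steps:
U = 0
d = -42 (d = (0 + 7)*(-5 - 1) = 7*(-6) = -42)
n = -93 (n = -57 - 36 = -93)
(n + Q(d))**2 = (-93 + (-42)**2)**2 = (-93 + 1764)**2 = 1671**2 = 2792241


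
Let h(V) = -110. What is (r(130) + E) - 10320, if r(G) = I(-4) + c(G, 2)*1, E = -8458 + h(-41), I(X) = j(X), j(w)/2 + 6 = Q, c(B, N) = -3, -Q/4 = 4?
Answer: -18935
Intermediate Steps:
Q = -16 (Q = -4*4 = -16)
j(w) = -44 (j(w) = -12 + 2*(-16) = -12 - 32 = -44)
I(X) = -44
E = -8568 (E = -8458 - 110 = -8568)
r(G) = -47 (r(G) = -44 - 3*1 = -44 - 3 = -47)
(r(130) + E) - 10320 = (-47 - 8568) - 10320 = -8615 - 10320 = -18935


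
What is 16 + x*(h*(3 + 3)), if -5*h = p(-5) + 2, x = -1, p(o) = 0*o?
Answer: 92/5 ≈ 18.400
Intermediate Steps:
p(o) = 0
h = -2/5 (h = -(0 + 2)/5 = -1/5*2 = -2/5 ≈ -0.40000)
16 + x*(h*(3 + 3)) = 16 - (-2)*(3 + 3)/5 = 16 - (-2)*6/5 = 16 - 1*(-12/5) = 16 + 12/5 = 92/5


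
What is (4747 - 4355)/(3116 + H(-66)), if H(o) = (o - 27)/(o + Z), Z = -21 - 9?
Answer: 1792/14249 ≈ 0.12576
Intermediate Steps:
Z = -30
H(o) = (-27 + o)/(-30 + o) (H(o) = (o - 27)/(o - 30) = (-27 + o)/(-30 + o))
(4747 - 4355)/(3116 + H(-66)) = (4747 - 4355)/(3116 + (-27 - 66)/(-30 - 66)) = 392/(3116 - 93/(-96)) = 392/(3116 - 1/96*(-93)) = 392/(3116 + 31/32) = 392/(99743/32) = 392*(32/99743) = 1792/14249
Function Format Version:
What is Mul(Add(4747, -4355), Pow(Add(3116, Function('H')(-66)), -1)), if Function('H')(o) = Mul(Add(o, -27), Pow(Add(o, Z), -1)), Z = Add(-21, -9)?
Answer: Rational(1792, 14249) ≈ 0.12576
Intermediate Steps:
Z = -30
Function('H')(o) = Mul(Pow(Add(-30, o), -1), Add(-27, o)) (Function('H')(o) = Mul(Add(o, -27), Pow(Add(o, -30), -1)) = Mul(Add(-27, o), Pow(Add(-30, o), -1)) = Mul(Pow(Add(-30, o), -1), Add(-27, o)))
Mul(Add(4747, -4355), Pow(Add(3116, Function('H')(-66)), -1)) = Mul(Add(4747, -4355), Pow(Add(3116, Mul(Pow(Add(-30, -66), -1), Add(-27, -66))), -1)) = Mul(392, Pow(Add(3116, Mul(Pow(-96, -1), -93)), -1)) = Mul(392, Pow(Add(3116, Mul(Rational(-1, 96), -93)), -1)) = Mul(392, Pow(Add(3116, Rational(31, 32)), -1)) = Mul(392, Pow(Rational(99743, 32), -1)) = Mul(392, Rational(32, 99743)) = Rational(1792, 14249)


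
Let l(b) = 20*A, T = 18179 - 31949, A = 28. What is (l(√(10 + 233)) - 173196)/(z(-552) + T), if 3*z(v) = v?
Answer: 86318/6977 ≈ 12.372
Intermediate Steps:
z(v) = v/3
T = -13770
l(b) = 560 (l(b) = 20*28 = 560)
(l(√(10 + 233)) - 173196)/(z(-552) + T) = (560 - 173196)/((⅓)*(-552) - 13770) = -172636/(-184 - 13770) = -172636/(-13954) = -172636*(-1/13954) = 86318/6977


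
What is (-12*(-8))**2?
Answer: 9216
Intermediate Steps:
(-12*(-8))**2 = 96**2 = 9216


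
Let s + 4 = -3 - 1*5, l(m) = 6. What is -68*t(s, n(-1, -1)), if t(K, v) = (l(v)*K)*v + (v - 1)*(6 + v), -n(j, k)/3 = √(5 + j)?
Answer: -29376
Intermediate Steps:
n(j, k) = -3*√(5 + j)
s = -12 (s = -4 + (-3 - 1*5) = -4 + (-3 - 5) = -4 - 8 = -12)
t(K, v) = (-1 + v)*(6 + v) + 6*K*v (t(K, v) = (6*K)*v + (v - 1)*(6 + v) = 6*K*v + (-1 + v)*(6 + v) = (-1 + v)*(6 + v) + 6*K*v)
-68*t(s, n(-1, -1)) = -68*(-6 + (-3*√(5 - 1))² + 5*(-3*√(5 - 1)) + 6*(-12)*(-3*√(5 - 1))) = -68*(-6 + (-3*√4)² + 5*(-3*√4) + 6*(-12)*(-3*√4)) = -68*(-6 + (-3*2)² + 5*(-3*2) + 6*(-12)*(-3*2)) = -68*(-6 + (-6)² + 5*(-6) + 6*(-12)*(-6)) = -68*(-6 + 36 - 30 + 432) = -68*432 = -29376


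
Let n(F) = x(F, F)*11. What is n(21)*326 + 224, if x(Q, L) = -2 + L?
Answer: 68358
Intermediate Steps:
n(F) = -22 + 11*F (n(F) = (-2 + F)*11 = -22 + 11*F)
n(21)*326 + 224 = (-22 + 11*21)*326 + 224 = (-22 + 231)*326 + 224 = 209*326 + 224 = 68134 + 224 = 68358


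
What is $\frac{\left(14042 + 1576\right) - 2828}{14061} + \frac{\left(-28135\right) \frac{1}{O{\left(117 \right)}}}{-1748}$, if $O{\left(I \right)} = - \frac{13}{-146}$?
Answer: $\frac{29024575135}{159761082} \approx 181.67$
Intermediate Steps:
$O{\left(I \right)} = \frac{13}{146}$ ($O{\left(I \right)} = \left(-13\right) \left(- \frac{1}{146}\right) = \frac{13}{146}$)
$\frac{\left(14042 + 1576\right) - 2828}{14061} + \frac{\left(-28135\right) \frac{1}{O{\left(117 \right)}}}{-1748} = \frac{\left(14042 + 1576\right) - 2828}{14061} + \frac{\left(-28135\right) \frac{1}{\frac{13}{146}}}{-1748} = \left(15618 - 2828\right) \frac{1}{14061} + \left(-28135\right) \frac{146}{13} \left(- \frac{1}{1748}\right) = 12790 \cdot \frac{1}{14061} - - \frac{2053855}{11362} = \frac{12790}{14061} + \frac{2053855}{11362} = \frac{29024575135}{159761082}$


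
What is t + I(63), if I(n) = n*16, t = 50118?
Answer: 51126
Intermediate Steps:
I(n) = 16*n
t + I(63) = 50118 + 16*63 = 50118 + 1008 = 51126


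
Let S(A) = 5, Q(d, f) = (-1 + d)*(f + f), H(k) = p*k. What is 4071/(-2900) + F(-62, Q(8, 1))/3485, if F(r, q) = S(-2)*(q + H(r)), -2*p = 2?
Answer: -2617087/2021300 ≈ -1.2948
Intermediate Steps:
p = -1 (p = -1/2*2 = -1)
H(k) = -k
Q(d, f) = 2*f*(-1 + d) (Q(d, f) = (-1 + d)*(2*f) = 2*f*(-1 + d))
F(r, q) = -5*r + 5*q (F(r, q) = 5*(q - r) = -5*r + 5*q)
4071/(-2900) + F(-62, Q(8, 1))/3485 = 4071/(-2900) + (-5*(-62) + 5*(2*1*(-1 + 8)))/3485 = 4071*(-1/2900) + (310 + 5*(2*1*7))*(1/3485) = -4071/2900 + (310 + 5*14)*(1/3485) = -4071/2900 + (310 + 70)*(1/3485) = -4071/2900 + 380*(1/3485) = -4071/2900 + 76/697 = -2617087/2021300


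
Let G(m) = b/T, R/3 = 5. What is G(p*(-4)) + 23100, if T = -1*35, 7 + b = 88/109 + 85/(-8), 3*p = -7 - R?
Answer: 20143619/872 ≈ 23100.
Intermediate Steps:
R = 15 (R = 3*5 = 15)
p = -22/3 (p = (-7 - 1*15)/3 = (-7 - 15)/3 = (1/3)*(-22) = -22/3 ≈ -7.3333)
b = -14665/872 (b = -7 + (88/109 + 85/(-8)) = -7 + (88*(1/109) + 85*(-1/8)) = -7 + (88/109 - 85/8) = -7 - 8561/872 = -14665/872 ≈ -16.818)
T = -35
G(m) = 419/872 (G(m) = -14665/872/(-35) = -14665/872*(-1/35) = 419/872)
G(p*(-4)) + 23100 = 419/872 + 23100 = 20143619/872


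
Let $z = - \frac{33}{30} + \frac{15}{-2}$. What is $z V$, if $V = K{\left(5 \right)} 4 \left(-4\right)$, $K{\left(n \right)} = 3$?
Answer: $\frac{2064}{5} \approx 412.8$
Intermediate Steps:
$z = - \frac{43}{5}$ ($z = \left(-33\right) \frac{1}{30} + 15 \left(- \frac{1}{2}\right) = - \frac{11}{10} - \frac{15}{2} = - \frac{43}{5} \approx -8.6$)
$V = -48$ ($V = 3 \cdot 4 \left(-4\right) = 12 \left(-4\right) = -48$)
$z V = \left(- \frac{43}{5}\right) \left(-48\right) = \frac{2064}{5}$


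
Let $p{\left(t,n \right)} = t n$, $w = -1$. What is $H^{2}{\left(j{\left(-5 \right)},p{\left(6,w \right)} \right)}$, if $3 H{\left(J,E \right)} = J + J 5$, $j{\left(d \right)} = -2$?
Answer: $16$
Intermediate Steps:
$p{\left(t,n \right)} = n t$
$H{\left(J,E \right)} = 2 J$ ($H{\left(J,E \right)} = \frac{J + J 5}{3} = \frac{J + 5 J}{3} = \frac{6 J}{3} = 2 J$)
$H^{2}{\left(j{\left(-5 \right)},p{\left(6,w \right)} \right)} = \left(2 \left(-2\right)\right)^{2} = \left(-4\right)^{2} = 16$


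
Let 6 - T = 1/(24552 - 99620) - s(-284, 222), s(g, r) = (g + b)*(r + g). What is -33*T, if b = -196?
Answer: -73737644937/75068 ≈ -9.8228e+5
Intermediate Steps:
s(g, r) = (-196 + g)*(g + r) (s(g, r) = (g - 196)*(r + g) = (-196 + g)*(g + r))
T = 2234474089/75068 (T = 6 - (1/(24552 - 99620) - ((-284)**2 - 196*(-284) - 196*222 - 284*222)) = 6 - (1/(-75068) - (80656 + 55664 - 43512 - 63048)) = 6 - (-1/75068 - 1*29760) = 6 - (-1/75068 - 29760) = 6 - 1*(-2234023681/75068) = 6 + 2234023681/75068 = 2234474089/75068 ≈ 29766.)
-33*T = -33*2234474089/75068 = -73737644937/75068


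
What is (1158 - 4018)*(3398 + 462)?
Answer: -11039600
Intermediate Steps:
(1158 - 4018)*(3398 + 462) = -2860*3860 = -11039600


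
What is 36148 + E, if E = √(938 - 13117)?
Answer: 36148 + I*√12179 ≈ 36148.0 + 110.36*I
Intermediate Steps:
E = I*√12179 (E = √(-12179) = I*√12179 ≈ 110.36*I)
36148 + E = 36148 + I*√12179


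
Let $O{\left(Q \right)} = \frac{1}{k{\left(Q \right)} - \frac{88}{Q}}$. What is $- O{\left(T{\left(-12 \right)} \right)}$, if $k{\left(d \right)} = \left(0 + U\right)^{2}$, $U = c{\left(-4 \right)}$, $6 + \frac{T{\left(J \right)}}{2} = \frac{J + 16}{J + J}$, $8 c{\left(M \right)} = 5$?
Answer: $- \frac{2368}{17821} \approx -0.13288$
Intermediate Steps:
$c{\left(M \right)} = \frac{5}{8}$ ($c{\left(M \right)} = \frac{1}{8} \cdot 5 = \frac{5}{8}$)
$T{\left(J \right)} = -12 + \frac{16 + J}{J}$ ($T{\left(J \right)} = -12 + 2 \frac{J + 16}{J + J} = -12 + 2 \frac{16 + J}{2 J} = -12 + \frac{16 + J}{J}$)
$U = \frac{5}{8} \approx 0.625$
$k{\left(d \right)} = \frac{25}{64}$ ($k{\left(d \right)} = \left(0 + \frac{5}{8}\right)^{2} = \left(\frac{5}{8}\right)^{2} = \frac{25}{64}$)
$O{\left(Q \right)} = \frac{1}{\frac{25}{64} - \frac{88}{Q}}$
$- O{\left(T{\left(-12 \right)} \right)} = - \frac{64 \left(-11 + \frac{16}{-12}\right)}{-5632 + 25 \left(-11 + \frac{16}{-12}\right)} = - \frac{64 \left(-11 + 16 \left(- \frac{1}{12}\right)\right)}{-5632 + 25 \left(-11 + 16 \left(- \frac{1}{12}\right)\right)} = - \frac{64 \left(-11 - \frac{4}{3}\right)}{-5632 + 25 \left(-11 - \frac{4}{3}\right)} = - \frac{64 \left(-37\right)}{3 \left(-5632 + 25 \left(- \frac{37}{3}\right)\right)} = - \frac{64 \left(-37\right)}{3 \left(-5632 - \frac{925}{3}\right)} = - \frac{64 \left(-37\right)}{3 \left(- \frac{17821}{3}\right)} = - \frac{64 \left(-37\right) \left(-3\right)}{3 \cdot 17821} = \left(-1\right) \frac{2368}{17821} = - \frac{2368}{17821}$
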